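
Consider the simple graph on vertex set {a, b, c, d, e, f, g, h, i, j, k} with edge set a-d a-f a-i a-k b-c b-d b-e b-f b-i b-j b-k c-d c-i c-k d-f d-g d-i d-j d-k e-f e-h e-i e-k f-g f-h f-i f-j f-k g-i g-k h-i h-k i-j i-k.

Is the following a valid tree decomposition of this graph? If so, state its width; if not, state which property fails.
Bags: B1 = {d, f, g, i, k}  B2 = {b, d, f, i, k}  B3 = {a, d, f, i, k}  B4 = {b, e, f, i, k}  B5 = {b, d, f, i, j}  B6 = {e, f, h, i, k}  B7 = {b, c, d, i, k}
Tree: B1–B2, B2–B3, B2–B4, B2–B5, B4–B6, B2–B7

Every vertex of G appears in some bag (union = {a, b, c, d, e, f, g, h, i, j, k}); every edge is covered by a bag; and for each vertex v the set of bags containing v is connected in the bag tree. The decomposition is therefore valid. The largest bag has 5 vertices, so the width is 4.

Yes; width 4.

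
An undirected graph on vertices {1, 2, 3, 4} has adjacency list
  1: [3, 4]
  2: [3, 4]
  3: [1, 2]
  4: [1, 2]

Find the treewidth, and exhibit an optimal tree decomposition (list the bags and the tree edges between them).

Treewidth 2.
One optimal decomposition is:
Bags: B1 = {1, 3, 4}  B2 = {2, 3, 4}
Tree: B1–B2

Each bag holds 3 vertices, so the decomposition has width 2, which upper-bounds the treewidth. The edges 4–1–3–2–4 form a cycle, so G is not a tree and its treewidth is at least 2. Therefore the treewidth is 2.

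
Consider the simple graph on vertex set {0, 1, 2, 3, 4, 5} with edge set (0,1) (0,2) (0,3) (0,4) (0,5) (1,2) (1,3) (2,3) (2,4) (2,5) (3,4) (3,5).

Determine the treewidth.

3

A width-3 tree decomposition is:
Bags: B1 = {0, 2, 3, 5}  B2 = {0, 1, 2, 3}  B3 = {0, 2, 3, 4}
Tree: B1–B2, B2–B3
The largest bag has 4 vertices, giving width 3; this decomposition certifies tw(G) ≤ 3. On the other hand G contains the 4-clique {0, 1, 2, 3}. A clique must lie in a single bag of any decomposition, so no decomposition can have width below 3. Combining the bounds, tw(G) = 3.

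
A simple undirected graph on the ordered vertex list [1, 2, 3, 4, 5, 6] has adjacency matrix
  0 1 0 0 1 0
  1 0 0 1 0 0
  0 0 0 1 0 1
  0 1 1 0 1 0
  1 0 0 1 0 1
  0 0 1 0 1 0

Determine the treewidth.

A width-2 tree decomposition is:
Bags: B1 = {1, 2, 5}  B2 = {2, 4, 5}  B3 = {4, 5, 6}  B4 = {3, 4, 6}
Tree: B1–B2, B2–B3, B3–B4
The largest bag has 3 vertices, giving width 2; this decomposition certifies tw(G) ≤ 2. Since 1–2–4–5–1 is a cycle in G, G is not acyclic. Forests are exactly the graphs of treewidth ≤ 1, so tw(G) ≥ 2. Combining the bounds, tw(G) = 2.

2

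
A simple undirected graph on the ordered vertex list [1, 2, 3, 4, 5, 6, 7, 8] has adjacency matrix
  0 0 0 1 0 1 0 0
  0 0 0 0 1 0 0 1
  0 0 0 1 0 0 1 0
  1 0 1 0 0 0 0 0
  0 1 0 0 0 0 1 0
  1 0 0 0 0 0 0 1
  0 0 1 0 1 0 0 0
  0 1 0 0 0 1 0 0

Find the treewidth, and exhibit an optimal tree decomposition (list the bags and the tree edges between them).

The largest bag has 3 vertices, giving width 2; this decomposition certifies tw(G) ≤ 2. Since 7–5–2–8–6–1–4–3–7 is a cycle in G, G is not acyclic. Forests are exactly the graphs of treewidth ≤ 1, so tw(G) ≥ 2. Combining the bounds, tw(G) = 2.

Treewidth 2.
One optimal decomposition is:
Bags: B1 = {2, 5, 7}  B2 = {2, 7, 8}  B3 = {6, 7, 8}  B4 = {1, 6, 7}  B5 = {1, 4, 7}  B6 = {3, 4, 7}
Tree: B1–B2, B2–B3, B3–B4, B4–B5, B5–B6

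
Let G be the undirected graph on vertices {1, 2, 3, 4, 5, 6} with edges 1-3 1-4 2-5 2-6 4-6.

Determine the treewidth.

A width-1 tree decomposition is:
Bags: B1 = {2, 5}  B2 = {2, 6}  B3 = {4, 6}  B4 = {1, 4}  B5 = {1, 3}
Tree: B1–B2, B2–B3, B3–B4, B4–B5
Every bag has size at most 2, so the width is 2 − 1 = 1 and tw(G) ≤ 1. Since G has at least one edge (e.g. 5–2), it is not an edgeless graph, so tw(G) ≥ 1. Combining the bounds, tw(G) = 1.

1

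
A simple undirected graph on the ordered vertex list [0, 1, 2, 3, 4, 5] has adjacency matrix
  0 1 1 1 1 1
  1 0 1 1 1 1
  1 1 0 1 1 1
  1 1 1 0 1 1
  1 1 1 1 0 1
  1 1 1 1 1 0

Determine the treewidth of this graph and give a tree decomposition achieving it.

Treewidth 5.
One optimal decomposition is:
Bags: B1 = {0, 1, 2, 3, 4, 5}
Tree: (single bag)

With just one bag of size 6, the width is 6 − 1 = 5, so tw(G) ≤ 5. For the lower bound, the 6 vertices {0, 1, 2, 3, 4, 5} are pairwise adjacent, and any tree decomposition puts a clique entirely inside one bag — forcing width ≥ 5. Combining the bounds, tw(G) = 5.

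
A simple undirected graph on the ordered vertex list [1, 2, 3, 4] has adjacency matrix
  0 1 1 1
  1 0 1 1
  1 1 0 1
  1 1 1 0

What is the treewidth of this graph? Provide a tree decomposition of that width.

Treewidth 3.
One such decomposition:
Bags: B1 = {1, 2, 3, 4}
Tree: (single bag)

With just one bag of size 4, the width is 4 − 1 = 3, so tw(G) ≤ 3. Conversely, {1, 2, 3, 4} is a clique of size 4, and the vertices of any clique must share a bag in every tree decomposition; so some bag has ≥ 4 vertices and tw(G) ≥ 3. The upper and lower bounds meet at 3, so that is the treewidth.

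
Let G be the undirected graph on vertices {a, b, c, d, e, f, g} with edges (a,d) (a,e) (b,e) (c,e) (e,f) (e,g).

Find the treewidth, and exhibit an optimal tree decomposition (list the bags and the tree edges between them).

Treewidth 1.
One optimal decomposition is:
Bags: B1 = {a, e}  B2 = {b, e}  B3 = {c, e}  B4 = {e, f}  B5 = {e, g}  B6 = {a, d}
Tree: B1–B2, B1–B3, B2–B4, B2–B5, B1–B6

Each bag holds 2 vertices, so the decomposition has width 1, which upper-bounds the treewidth. Since G has at least one edge (e.g. a–e), it is not an edgeless graph, so tw(G) ≥ 1. Combining the bounds, tw(G) = 1.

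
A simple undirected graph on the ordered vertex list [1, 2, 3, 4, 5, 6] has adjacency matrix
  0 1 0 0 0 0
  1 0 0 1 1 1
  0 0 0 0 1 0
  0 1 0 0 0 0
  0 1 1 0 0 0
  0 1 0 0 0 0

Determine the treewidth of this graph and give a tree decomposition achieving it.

Every bag has size at most 2, so the width is 2 − 1 = 1 and tw(G) ≤ 1. G has an edge, so its treewidth is at least 1. Therefore the treewidth is 1.

Treewidth 1.
One such decomposition:
Bags: B1 = {2, 4}  B2 = {2, 6}  B3 = {2, 5}  B4 = {1, 2}  B5 = {3, 5}
Tree: B1–B2, B1–B3, B2–B4, B3–B5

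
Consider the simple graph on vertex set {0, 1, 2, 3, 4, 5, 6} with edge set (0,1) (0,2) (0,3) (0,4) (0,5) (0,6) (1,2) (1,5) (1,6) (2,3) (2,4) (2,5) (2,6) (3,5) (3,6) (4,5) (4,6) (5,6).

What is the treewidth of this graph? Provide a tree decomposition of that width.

Each bag holds 5 vertices, so the decomposition has width 4, which upper-bounds the treewidth. Conversely, {0, 1, 2, 5, 6} is a clique of size 5, and the vertices of any clique must share a bag in every tree decomposition; so some bag has ≥ 5 vertices and tw(G) ≥ 4. Combining the bounds, tw(G) = 4.

Treewidth 4.
Bags: B1 = {0, 2, 4, 5, 6}  B2 = {0, 2, 3, 5, 6}  B3 = {0, 1, 2, 5, 6}
Tree: B1–B2, B2–B3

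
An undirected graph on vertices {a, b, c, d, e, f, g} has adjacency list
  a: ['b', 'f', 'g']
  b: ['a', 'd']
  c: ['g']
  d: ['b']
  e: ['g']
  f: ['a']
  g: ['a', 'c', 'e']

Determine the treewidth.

1

A width-1 tree decomposition is:
Bags: B1 = {c, g}  B2 = {a, g}  B3 = {a, b}  B4 = {a, f}  B5 = {e, g}  B6 = {b, d}
Tree: B1–B2, B2–B3, B3–B4, B1–B5, B3–B6
Each bag holds 2 vertices, so the decomposition has width 1, which upper-bounds the treewidth. Since G has at least one edge (e.g. c–g), it is not an edgeless graph, so tw(G) ≥ 1. Combining the bounds, tw(G) = 1.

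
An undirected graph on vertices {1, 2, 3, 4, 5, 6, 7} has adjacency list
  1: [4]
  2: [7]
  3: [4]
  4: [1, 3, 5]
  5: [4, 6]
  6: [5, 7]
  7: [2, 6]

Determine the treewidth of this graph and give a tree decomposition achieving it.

Each bag holds 2 vertices, so the decomposition has width 1, which upper-bounds the treewidth. G has an edge, so its treewidth is at least 1. Therefore the treewidth is 1.

Treewidth 1.
One optimal decomposition is:
Bags: B1 = {6, 7}  B2 = {5, 6}  B3 = {4, 5}  B4 = {2, 7}  B5 = {1, 4}  B6 = {3, 4}
Tree: B1–B2, B2–B3, B1–B4, B3–B5, B5–B6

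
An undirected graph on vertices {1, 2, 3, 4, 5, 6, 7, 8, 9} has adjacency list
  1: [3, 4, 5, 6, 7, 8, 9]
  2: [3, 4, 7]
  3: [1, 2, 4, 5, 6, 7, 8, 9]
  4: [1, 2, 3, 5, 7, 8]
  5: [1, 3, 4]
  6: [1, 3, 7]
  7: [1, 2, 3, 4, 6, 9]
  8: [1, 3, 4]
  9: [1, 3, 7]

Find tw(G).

A width-3 tree decomposition is:
Bags: B1 = {1, 3, 7, 9}  B2 = {1, 3, 4, 7}  B3 = {1, 3, 4, 5}  B4 = {1, 3, 6, 7}  B5 = {1, 3, 4, 8}  B6 = {2, 3, 4, 7}
Tree: B1–B2, B2–B3, B2–B4, B3–B5, B2–B6
The largest bag has 4 vertices, giving width 3; this decomposition certifies tw(G) ≤ 3. For the lower bound, the 4 vertices {1, 3, 7, 9} are pairwise adjacent, and any tree decomposition puts a clique entirely inside one bag — forcing width ≥ 3. Therefore the treewidth is 3.

3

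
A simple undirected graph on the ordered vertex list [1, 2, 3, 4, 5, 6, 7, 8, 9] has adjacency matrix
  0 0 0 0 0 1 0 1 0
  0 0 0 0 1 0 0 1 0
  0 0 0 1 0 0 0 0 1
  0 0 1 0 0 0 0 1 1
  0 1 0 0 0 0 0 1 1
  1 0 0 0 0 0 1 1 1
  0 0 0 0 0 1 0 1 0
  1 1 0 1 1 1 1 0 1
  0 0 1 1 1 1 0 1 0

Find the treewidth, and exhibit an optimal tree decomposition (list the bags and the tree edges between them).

Treewidth 2.
One optimal decomposition is:
Bags: B1 = {5, 8, 9}  B2 = {4, 8, 9}  B3 = {6, 8, 9}  B4 = {6, 7, 8}  B5 = {1, 6, 8}  B6 = {3, 4, 9}  B7 = {2, 5, 8}
Tree: B1–B2, B2–B3, B3–B4, B3–B5, B2–B6, B1–B7

The largest bag has 3 vertices, giving width 2; this decomposition certifies tw(G) ≤ 2. For the lower bound, the 3 vertices {2, 5, 8} are pairwise adjacent, and any tree decomposition puts a clique entirely inside one bag — forcing width ≥ 2. Therefore the treewidth is 2.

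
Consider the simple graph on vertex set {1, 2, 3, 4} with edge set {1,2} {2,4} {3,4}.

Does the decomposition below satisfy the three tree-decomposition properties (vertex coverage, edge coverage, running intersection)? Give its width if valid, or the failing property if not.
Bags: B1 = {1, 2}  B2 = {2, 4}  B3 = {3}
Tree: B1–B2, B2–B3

No — edge (4,3) lies in no bag.

A tree decomposition must satisfy three properties: every vertex lies in some bag; for every edge, both endpoints lie together in some bag; and for every vertex, the bags containing it form a connected subtree. Here edge (4,3) lies in no bag, so the decomposition is invalid.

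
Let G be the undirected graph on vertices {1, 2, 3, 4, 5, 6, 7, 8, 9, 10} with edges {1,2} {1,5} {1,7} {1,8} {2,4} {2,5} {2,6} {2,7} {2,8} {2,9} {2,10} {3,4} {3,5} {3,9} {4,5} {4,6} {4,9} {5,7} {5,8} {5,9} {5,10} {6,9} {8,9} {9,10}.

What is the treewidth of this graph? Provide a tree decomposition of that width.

The largest bag has 4 vertices, giving width 3; this decomposition certifies tw(G) ≤ 3. For the lower bound, the 4 vertices {1, 2, 5, 8} are pairwise adjacent, and any tree decomposition puts a clique entirely inside one bag — forcing width ≥ 3. Hence tw(G) = 3 exactly.

Treewidth 3.
One optimal decomposition is:
Bags: B1 = {3, 4, 5, 9}  B2 = {2, 4, 5, 9}  B3 = {2, 5, 9, 10}  B4 = {2, 5, 8, 9}  B5 = {1, 2, 5, 8}  B6 = {1, 2, 5, 7}  B7 = {2, 4, 6, 9}
Tree: B1–B2, B2–B3, B3–B4, B4–B5, B5–B6, B2–B7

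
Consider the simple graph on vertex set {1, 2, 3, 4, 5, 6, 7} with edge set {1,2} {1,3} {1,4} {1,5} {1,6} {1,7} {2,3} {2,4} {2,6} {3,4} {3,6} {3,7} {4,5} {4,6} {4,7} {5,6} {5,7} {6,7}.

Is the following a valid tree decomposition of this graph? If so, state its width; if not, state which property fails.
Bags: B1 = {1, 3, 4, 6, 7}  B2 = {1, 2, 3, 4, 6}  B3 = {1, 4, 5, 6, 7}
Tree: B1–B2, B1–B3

Yes; width 4.

Checking the three conditions: (i) the bags cover all of {1, 2, 3, 4, 5, 6, 7}; (ii) for each edge, some bag contains both endpoints; (iii) the bags containing any fixed vertex form a subtree. All hold, so the decomposition is valid with width 5 − 1 = 4.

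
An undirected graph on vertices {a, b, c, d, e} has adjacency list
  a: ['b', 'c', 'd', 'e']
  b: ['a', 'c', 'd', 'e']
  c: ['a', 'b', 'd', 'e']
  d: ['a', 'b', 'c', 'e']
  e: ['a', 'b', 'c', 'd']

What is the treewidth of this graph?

A width-4 tree decomposition is:
Bags: B1 = {a, b, c, d, e}
Tree: (single bag)
A single bag containing all 5 vertices is trivially a valid decomposition of width 4. Conversely, {a, b, c, d, e} is a clique of size 5, and the vertices of any clique must share a bag in every tree decomposition; so some bag has ≥ 5 vertices and tw(G) ≥ 4. Combining the bounds, tw(G) = 4.

4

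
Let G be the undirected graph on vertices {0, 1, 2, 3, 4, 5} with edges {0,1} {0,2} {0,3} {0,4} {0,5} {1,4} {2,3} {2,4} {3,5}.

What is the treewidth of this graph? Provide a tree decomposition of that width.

Treewidth 2.
One such decomposition:
Bags: B1 = {0, 2, 3}  B2 = {0, 2, 4}  B3 = {0, 3, 5}  B4 = {0, 1, 4}
Tree: B1–B2, B1–B3, B2–B4

The largest bag has 3 vertices, giving width 2; this decomposition certifies tw(G) ≤ 2. For the lower bound, the 3 vertices {0, 1, 4} are pairwise adjacent, and any tree decomposition puts a clique entirely inside one bag — forcing width ≥ 2. The upper and lower bounds meet at 2, so that is the treewidth.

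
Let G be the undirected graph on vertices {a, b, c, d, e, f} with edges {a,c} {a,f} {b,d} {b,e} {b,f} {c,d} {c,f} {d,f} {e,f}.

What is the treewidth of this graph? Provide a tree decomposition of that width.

Treewidth 2.
One such decomposition:
Bags: B1 = {b, d, f}  B2 = {b, e, f}  B3 = {c, d, f}  B4 = {a, c, f}
Tree: B1–B2, B1–B3, B3–B4

The largest bag has 3 vertices, giving width 2; this decomposition certifies tw(G) ≤ 2. Conversely, {c, d, f} is a clique of size 3, and the vertices of any clique must share a bag in every tree decomposition; so some bag has ≥ 3 vertices and tw(G) ≥ 2. Hence tw(G) = 2 exactly.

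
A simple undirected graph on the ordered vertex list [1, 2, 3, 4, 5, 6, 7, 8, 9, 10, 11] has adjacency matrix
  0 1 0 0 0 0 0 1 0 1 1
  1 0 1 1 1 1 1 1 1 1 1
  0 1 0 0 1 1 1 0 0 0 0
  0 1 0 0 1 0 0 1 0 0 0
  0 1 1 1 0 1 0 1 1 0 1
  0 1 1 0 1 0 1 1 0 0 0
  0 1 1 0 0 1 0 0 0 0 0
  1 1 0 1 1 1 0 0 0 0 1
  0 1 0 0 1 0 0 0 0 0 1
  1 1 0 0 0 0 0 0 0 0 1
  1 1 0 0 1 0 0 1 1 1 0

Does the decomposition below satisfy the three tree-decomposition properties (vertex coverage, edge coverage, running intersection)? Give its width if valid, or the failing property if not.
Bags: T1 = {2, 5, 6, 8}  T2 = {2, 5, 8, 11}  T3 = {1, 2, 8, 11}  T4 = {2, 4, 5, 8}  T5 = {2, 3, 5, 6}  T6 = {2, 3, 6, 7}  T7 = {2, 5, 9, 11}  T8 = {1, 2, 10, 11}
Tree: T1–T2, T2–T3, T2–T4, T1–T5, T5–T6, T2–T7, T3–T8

Yes; width 3.

Checking the three conditions: (i) the bags cover all of {1, 2, 3, 4, 5, 6, 7, 8, 9, 10, 11}; (ii) for each edge, some bag contains both endpoints; (iii) the bags containing any fixed vertex form a subtree. All hold, so the decomposition is valid with width 4 − 1 = 3.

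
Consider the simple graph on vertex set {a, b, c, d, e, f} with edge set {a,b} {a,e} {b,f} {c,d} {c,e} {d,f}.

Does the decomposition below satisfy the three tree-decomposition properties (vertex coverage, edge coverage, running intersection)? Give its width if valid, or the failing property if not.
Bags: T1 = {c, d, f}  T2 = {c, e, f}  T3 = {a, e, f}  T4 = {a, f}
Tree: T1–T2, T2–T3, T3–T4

A tree decomposition must satisfy three properties: every vertex lies in some bag; for every edge, both endpoints lie together in some bag; and for every vertex, the bags containing it form a connected subtree. Here vertex b appears in no bag, so the decomposition is invalid.

No — vertex b appears in no bag.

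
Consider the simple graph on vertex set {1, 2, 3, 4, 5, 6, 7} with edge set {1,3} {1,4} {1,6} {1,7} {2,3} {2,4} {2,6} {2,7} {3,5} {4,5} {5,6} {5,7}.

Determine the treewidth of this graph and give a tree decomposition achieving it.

The largest bag has 4 vertices, giving width 3; this decomposition certifies tw(G) ≤ 3. For the lower bound: the 4 vertex sets {5,7}, {1,4}, {2}, {6} are disjoint, each induces a connected subgraph, and every pair is joined by at least one edge of G. Contracting each set to a single vertex therefore yields K_{4} as a minor, and since treewidth is minor-monotone, tw(G) ≥ tw(K_{4}) = 3. Combining the bounds, tw(G) = 3.

Treewidth 3.
Bags: B1 = {1, 2, 5, 7}  B2 = {1, 2, 4, 5}  B3 = {1, 2, 5, 6}  B4 = {1, 2, 3, 5}
Tree: B1–B2, B2–B3, B3–B4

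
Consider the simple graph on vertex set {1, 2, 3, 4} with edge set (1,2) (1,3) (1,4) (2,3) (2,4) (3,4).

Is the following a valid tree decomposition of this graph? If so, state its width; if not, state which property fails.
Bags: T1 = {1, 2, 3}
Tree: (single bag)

A tree decomposition must satisfy three properties: every vertex lies in some bag; for every edge, both endpoints lie together in some bag; and for every vertex, the bags containing it form a connected subtree. Here vertex 4 appears in no bag, so the decomposition is invalid.

No — vertex 4 appears in no bag.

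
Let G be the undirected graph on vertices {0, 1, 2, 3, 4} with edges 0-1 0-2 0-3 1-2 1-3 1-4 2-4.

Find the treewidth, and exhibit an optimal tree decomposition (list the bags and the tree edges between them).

Treewidth 2.
One optimal decomposition is:
Bags: B1 = {0, 1, 2}  B2 = {0, 1, 3}  B3 = {1, 2, 4}
Tree: B1–B2, B1–B3

Every bag has size at most 3, so the width is 3 − 1 = 2 and tw(G) ≤ 2. For the lower bound, the 3 vertices {0, 1, 2} are pairwise adjacent, and any tree decomposition puts a clique entirely inside one bag — forcing width ≥ 2. Hence tw(G) = 2 exactly.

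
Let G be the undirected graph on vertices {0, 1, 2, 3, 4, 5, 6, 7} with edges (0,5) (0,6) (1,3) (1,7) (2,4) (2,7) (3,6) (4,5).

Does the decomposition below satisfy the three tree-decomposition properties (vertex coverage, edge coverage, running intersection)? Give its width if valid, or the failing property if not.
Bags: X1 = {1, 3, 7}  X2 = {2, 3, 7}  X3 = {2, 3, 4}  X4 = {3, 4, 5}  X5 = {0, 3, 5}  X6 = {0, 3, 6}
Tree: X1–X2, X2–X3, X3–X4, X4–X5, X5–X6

Vertex coverage: the bags together contain {0, 1, 2, 3, 4, 5, 6, 7}, the full vertex set. Edge coverage: each edge of G has both endpoints in at least one bag. Running intersection: for every vertex, the bags containing it form a connected subtree. All three properties hold, so this is a valid tree decomposition of width max|bag| − 1 = 2, and hence tw(G) ≤ 2.

Yes; width 2.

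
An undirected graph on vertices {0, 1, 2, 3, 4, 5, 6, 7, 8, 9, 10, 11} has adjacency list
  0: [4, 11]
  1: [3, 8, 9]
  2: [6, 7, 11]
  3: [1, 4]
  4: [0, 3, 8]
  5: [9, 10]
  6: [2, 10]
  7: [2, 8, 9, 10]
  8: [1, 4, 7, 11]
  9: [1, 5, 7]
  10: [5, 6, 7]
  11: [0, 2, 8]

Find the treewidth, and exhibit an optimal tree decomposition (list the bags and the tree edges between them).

Treewidth 3.
One such decomposition:
Bags: B1 = {0, 3, 4, 11}  B2 = {3, 4, 8, 11}  B3 = {1, 3, 8, 11}  B4 = {1, 2, 8, 11}  B5 = {1, 2, 7, 8}  B6 = {1, 2, 7, 9}  B7 = {2, 6, 7, 9}  B8 = {6, 7, 9, 10}  B9 = {5, 6, 9, 10}
Tree: B1–B2, B2–B3, B3–B4, B4–B5, B5–B6, B6–B7, B7–B8, B8–B9

The largest bag has 4 vertices, giving width 3; this decomposition certifies tw(G) ≤ 3. For the lower bound: the 4 vertex sets {0,3,4}, {11}, {8}, {1,2,7,9} are disjoint, each induces a connected subgraph, and every pair is joined by at least one edge of G. Contracting each set to a single vertex therefore yields K_{4} as a minor, and since treewidth is minor-monotone, tw(G) ≥ tw(K_{4}) = 3. Therefore the treewidth is 3.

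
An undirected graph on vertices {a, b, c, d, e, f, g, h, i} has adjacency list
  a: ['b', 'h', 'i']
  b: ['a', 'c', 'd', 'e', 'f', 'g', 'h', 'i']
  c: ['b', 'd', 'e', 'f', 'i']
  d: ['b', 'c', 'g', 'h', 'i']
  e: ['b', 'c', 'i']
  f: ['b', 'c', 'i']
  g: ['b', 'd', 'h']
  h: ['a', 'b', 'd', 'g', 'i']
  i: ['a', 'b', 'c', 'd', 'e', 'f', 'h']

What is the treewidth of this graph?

3

A width-3 tree decomposition is:
Bags: B1 = {b, c, f, i}  B2 = {b, c, d, i}  B3 = {b, d, h, i}  B4 = {a, b, h, i}  B5 = {b, c, e, i}  B6 = {b, d, g, h}
Tree: B1–B2, B2–B3, B3–B4, B1–B5, B3–B6
Each bag holds 4 vertices, so the decomposition has width 3, which upper-bounds the treewidth. On the other hand G contains the 4-clique {b, d, g, h}. A clique must lie in a single bag of any decomposition, so no decomposition can have width below 3. Combining the bounds, tw(G) = 3.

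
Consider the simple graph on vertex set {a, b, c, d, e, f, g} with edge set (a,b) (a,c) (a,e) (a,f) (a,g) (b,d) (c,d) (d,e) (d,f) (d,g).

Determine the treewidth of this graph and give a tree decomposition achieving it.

Every bag has size at most 3, so the width is 3 − 1 = 2 and tw(G) ≤ 2. The edges a–e–d–f–a form a cycle, so G is not a tree and its treewidth is at least 2. Hence tw(G) = 2 exactly.

Treewidth 2.
One such decomposition:
Bags: B1 = {a, d, e}  B2 = {a, d, f}  B3 = {a, d, g}  B4 = {a, c, d}  B5 = {a, b, d}
Tree: B1–B2, B2–B3, B3–B4, B4–B5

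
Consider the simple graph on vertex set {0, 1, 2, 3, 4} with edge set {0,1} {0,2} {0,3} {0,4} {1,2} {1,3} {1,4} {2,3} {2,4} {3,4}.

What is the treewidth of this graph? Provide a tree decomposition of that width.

Treewidth 4.
One optimal decomposition is:
Bags: B1 = {0, 1, 2, 3, 4}
Tree: (single bag)

A single bag containing all 5 vertices is trivially a valid decomposition of width 4. Conversely, {0, 1, 2, 3, 4} is a clique of size 5, and the vertices of any clique must share a bag in every tree decomposition; so some bag has ≥ 5 vertices and tw(G) ≥ 4. Combining the bounds, tw(G) = 4.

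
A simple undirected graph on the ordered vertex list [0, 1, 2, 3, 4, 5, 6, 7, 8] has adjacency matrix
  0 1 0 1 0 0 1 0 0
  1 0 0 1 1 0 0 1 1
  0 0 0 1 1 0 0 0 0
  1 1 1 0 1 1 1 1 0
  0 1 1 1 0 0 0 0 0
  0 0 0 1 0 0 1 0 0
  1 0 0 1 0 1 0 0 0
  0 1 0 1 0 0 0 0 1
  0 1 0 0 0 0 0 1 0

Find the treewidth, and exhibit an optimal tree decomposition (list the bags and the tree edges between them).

The largest bag has 3 vertices, giving width 2; this decomposition certifies tw(G) ≤ 2. Conversely, {1, 7, 8} is a clique of size 3, and the vertices of any clique must share a bag in every tree decomposition; so some bag has ≥ 3 vertices and tw(G) ≥ 2. The upper and lower bounds meet at 2, so that is the treewidth.

Treewidth 2.
Bags: B1 = {0, 3, 6}  B2 = {3, 5, 6}  B3 = {0, 1, 3}  B4 = {1, 3, 7}  B5 = {1, 7, 8}  B6 = {1, 3, 4}  B7 = {2, 3, 4}
Tree: B1–B2, B1–B3, B3–B4, B4–B5, B3–B6, B6–B7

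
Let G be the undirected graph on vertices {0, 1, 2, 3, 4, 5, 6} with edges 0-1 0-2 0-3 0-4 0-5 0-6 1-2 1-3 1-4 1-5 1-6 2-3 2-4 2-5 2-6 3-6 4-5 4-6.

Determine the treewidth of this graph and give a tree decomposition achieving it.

Treewidth 4.
One such decomposition:
Bags: B1 = {0, 1, 2, 3, 6}  B2 = {0, 1, 2, 4, 6}  B3 = {0, 1, 2, 4, 5}
Tree: B1–B2, B2–B3

Every bag has size at most 5, so the width is 5 − 1 = 4 and tw(G) ≤ 4. On the other hand G contains the 5-clique {0, 1, 2, 3, 6}. A clique must lie in a single bag of any decomposition, so no decomposition can have width below 4. Therefore the treewidth is 4.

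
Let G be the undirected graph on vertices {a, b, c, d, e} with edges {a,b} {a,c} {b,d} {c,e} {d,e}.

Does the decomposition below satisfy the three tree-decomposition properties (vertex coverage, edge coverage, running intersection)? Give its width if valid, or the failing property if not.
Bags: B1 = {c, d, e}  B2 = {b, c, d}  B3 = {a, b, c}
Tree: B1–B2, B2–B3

Yes; width 2.

Checking the three conditions: (i) the bags cover all of {a, b, c, d, e}; (ii) for each edge, some bag contains both endpoints; (iii) the bags containing any fixed vertex form a subtree. All hold, so the decomposition is valid with width 3 − 1 = 2.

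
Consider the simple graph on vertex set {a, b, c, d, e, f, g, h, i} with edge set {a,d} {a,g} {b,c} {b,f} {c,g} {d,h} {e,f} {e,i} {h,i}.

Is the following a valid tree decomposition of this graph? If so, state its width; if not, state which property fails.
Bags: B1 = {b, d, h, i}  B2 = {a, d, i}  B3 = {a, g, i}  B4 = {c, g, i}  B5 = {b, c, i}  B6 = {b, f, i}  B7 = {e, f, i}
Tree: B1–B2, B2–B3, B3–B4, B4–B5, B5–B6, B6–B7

No — bags containing vertex b are not connected in the tree.

A tree decomposition must satisfy three properties: every vertex lies in some bag; for every edge, both endpoints lie together in some bag; and for every vertex, the bags containing it form a connected subtree. Here bags containing vertex b are not connected in the tree, so the decomposition is invalid.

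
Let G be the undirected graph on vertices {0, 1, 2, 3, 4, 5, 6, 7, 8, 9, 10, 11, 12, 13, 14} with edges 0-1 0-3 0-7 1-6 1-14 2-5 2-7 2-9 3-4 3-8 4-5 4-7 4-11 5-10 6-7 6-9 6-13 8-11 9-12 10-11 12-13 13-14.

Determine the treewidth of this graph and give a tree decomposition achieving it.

Treewidth 3.
One such decomposition:
Bags: B1 = {1, 12, 13, 14}  B2 = {1, 6, 12, 13}  B3 = {1, 6, 9, 12}  B4 = {0, 1, 6, 9}  B5 = {0, 6, 7, 9}  B6 = {0, 2, 7, 9}  B7 = {0, 2, 3, 7}  B8 = {2, 3, 4, 7}  B9 = {2, 3, 4, 5}  B10 = {3, 4, 5, 8}  B11 = {4, 5, 8, 11}  B12 = {5, 8, 10, 11}
Tree: B1–B2, B2–B3, B3–B4, B4–B5, B5–B6, B6–B7, B7–B8, B8–B9, B9–B10, B10–B11, B11–B12

Each bag holds 4 vertices, so the decomposition has width 3, which upper-bounds the treewidth. For the lower bound: the 4 vertex sets {12,13,14}, {1}, {6}, {0,2,7,9} are disjoint, each induces a connected subgraph, and every pair is joined by at least one edge of G. Contracting each set to a single vertex therefore yields K_{4} as a minor, and since treewidth is minor-monotone, tw(G) ≥ tw(K_{4}) = 3. Hence tw(G) = 3 exactly.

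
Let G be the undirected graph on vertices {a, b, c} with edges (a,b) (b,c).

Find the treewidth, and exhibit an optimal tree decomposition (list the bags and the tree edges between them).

Every bag has size at most 2, so the width is 2 − 1 = 1 and tw(G) ≤ 1. Any graph with an edge has treewidth ≥ 1, and G has the edge b–a. Hence tw(G) = 1 exactly.

Treewidth 1.
One such decomposition:
Bags: B1 = {a, b}  B2 = {b, c}
Tree: B1–B2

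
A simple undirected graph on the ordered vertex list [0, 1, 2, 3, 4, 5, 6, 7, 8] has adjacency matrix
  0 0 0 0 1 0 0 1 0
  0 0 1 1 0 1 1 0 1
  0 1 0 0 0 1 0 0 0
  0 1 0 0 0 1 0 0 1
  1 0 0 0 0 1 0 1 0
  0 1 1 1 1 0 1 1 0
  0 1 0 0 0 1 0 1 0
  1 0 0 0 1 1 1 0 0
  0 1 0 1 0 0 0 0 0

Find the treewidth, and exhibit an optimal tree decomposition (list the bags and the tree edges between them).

Every bag has size at most 3, so the width is 3 − 1 = 2 and tw(G) ≤ 2. For the lower bound, the 3 vertices {0, 4, 7} are pairwise adjacent, and any tree decomposition puts a clique entirely inside one bag — forcing width ≥ 2. Therefore the treewidth is 2.

Treewidth 2.
One such decomposition:
Bags: B1 = {1, 5, 6}  B2 = {1, 3, 5}  B3 = {1, 3, 8}  B4 = {5, 6, 7}  B5 = {4, 5, 7}  B6 = {1, 2, 5}  B7 = {0, 4, 7}
Tree: B1–B2, B2–B3, B1–B4, B4–B5, B2–B6, B5–B7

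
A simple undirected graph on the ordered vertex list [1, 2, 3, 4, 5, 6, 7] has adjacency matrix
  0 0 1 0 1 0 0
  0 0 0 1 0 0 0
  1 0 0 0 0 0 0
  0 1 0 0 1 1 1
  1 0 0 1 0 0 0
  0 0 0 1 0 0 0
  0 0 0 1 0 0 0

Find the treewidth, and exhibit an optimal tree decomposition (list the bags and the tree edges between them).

Treewidth 1.
Bags: B1 = {2, 4}  B2 = {4, 5}  B3 = {1, 5}  B4 = {4, 6}  B5 = {4, 7}  B6 = {1, 3}
Tree: B1–B2, B2–B3, B2–B4, B2–B5, B3–B6

Each bag holds 2 vertices, so the decomposition has width 1, which upper-bounds the treewidth. G has an edge, so its treewidth is at least 1. Combining the bounds, tw(G) = 1.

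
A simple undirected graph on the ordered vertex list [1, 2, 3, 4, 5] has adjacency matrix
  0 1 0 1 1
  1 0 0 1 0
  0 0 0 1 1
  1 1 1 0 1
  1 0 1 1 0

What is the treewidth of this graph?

A width-2 tree decomposition is:
Bags: B1 = {1, 2, 4}  B2 = {1, 4, 5}  B3 = {3, 4, 5}
Tree: B1–B2, B2–B3
Each bag holds 3 vertices, so the decomposition has width 2, which upper-bounds the treewidth. Conversely, {1, 2, 4} is a clique of size 3, and the vertices of any clique must share a bag in every tree decomposition; so some bag has ≥ 3 vertices and tw(G) ≥ 2. Combining the bounds, tw(G) = 2.

2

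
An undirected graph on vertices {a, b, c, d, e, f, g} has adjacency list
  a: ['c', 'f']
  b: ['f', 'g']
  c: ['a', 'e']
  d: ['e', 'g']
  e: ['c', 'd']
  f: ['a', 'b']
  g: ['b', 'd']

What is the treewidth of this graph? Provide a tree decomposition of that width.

Treewidth 2.
One such decomposition:
Bags: B1 = {b, d, g}  B2 = {b, d, f}  B3 = {a, d, f}  B4 = {a, c, d}  B5 = {c, d, e}
Tree: B1–B2, B2–B3, B3–B4, B4–B5

The largest bag has 3 vertices, giving width 2; this decomposition certifies tw(G) ≤ 2. The edges d–g–b–f–a–c–e–d form a cycle, so G is not a tree and its treewidth is at least 2. Therefore the treewidth is 2.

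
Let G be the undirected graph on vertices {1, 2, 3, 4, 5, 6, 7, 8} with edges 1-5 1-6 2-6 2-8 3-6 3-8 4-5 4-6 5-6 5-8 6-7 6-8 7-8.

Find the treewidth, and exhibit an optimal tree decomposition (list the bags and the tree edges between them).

Treewidth 2.
Bags: B1 = {2, 6, 8}  B2 = {5, 6, 8}  B3 = {4, 5, 6}  B4 = {6, 7, 8}  B5 = {1, 5, 6}  B6 = {3, 6, 8}
Tree: B1–B2, B2–B3, B1–B4, B3–B5, B4–B6

Each bag holds 3 vertices, so the decomposition has width 2, which upper-bounds the treewidth. Conversely, {2, 6, 8} is a clique of size 3, and the vertices of any clique must share a bag in every tree decomposition; so some bag has ≥ 3 vertices and tw(G) ≥ 2. Therefore the treewidth is 2.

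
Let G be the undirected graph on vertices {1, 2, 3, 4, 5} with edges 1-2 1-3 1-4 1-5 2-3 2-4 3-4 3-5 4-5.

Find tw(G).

3

A width-3 tree decomposition is:
Bags: B1 = {1, 2, 3, 4}  B2 = {1, 3, 4, 5}
Tree: B1–B2
The largest bag has 4 vertices, giving width 3; this decomposition certifies tw(G) ≤ 3. For the lower bound, the 4 vertices {1, 2, 3, 4} are pairwise adjacent, and any tree decomposition puts a clique entirely inside one bag — forcing width ≥ 3. Combining the bounds, tw(G) = 3.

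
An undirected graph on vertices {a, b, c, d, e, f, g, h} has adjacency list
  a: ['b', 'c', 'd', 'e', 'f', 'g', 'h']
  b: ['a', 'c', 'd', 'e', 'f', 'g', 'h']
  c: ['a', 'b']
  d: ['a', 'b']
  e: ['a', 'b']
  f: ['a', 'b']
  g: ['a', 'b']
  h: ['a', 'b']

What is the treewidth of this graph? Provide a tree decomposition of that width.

Each bag holds 3 vertices, so the decomposition has width 2, which upper-bounds the treewidth. On the other hand G contains the 3-clique {a, b, d}. A clique must lie in a single bag of any decomposition, so no decomposition can have width below 2. The upper and lower bounds meet at 2, so that is the treewidth.

Treewidth 2.
One such decomposition:
Bags: B1 = {a, b, c}  B2 = {a, b, h}  B3 = {a, b, g}  B4 = {a, b, f}  B5 = {a, b, e}  B6 = {a, b, d}
Tree: B1–B2, B1–B3, B3–B4, B3–B5, B5–B6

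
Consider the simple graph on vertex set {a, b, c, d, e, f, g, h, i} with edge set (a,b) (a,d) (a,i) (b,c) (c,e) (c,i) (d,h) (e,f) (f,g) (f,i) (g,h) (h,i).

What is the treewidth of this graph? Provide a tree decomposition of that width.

Treewidth 3.
Bags: B1 = {b, c, e, f}  B2 = {b, c, f, i}  B3 = {a, b, f, i}  B4 = {a, f, g, i}  B5 = {a, g, h, i}  B6 = {a, d, g, h}
Tree: B1–B2, B2–B3, B3–B4, B4–B5, B5–B6

Each bag holds 4 vertices, so the decomposition has width 3, which upper-bounds the treewidth. For the lower bound: the 4 vertex sets {b,c,e}, {f}, {i}, {a,d,g,h} are disjoint, each induces a connected subgraph, and every pair is joined by at least one edge of G. Contracting each set to a single vertex therefore yields K_{4} as a minor, and since treewidth is minor-monotone, tw(G) ≥ tw(K_{4}) = 3. The upper and lower bounds meet at 3, so that is the treewidth.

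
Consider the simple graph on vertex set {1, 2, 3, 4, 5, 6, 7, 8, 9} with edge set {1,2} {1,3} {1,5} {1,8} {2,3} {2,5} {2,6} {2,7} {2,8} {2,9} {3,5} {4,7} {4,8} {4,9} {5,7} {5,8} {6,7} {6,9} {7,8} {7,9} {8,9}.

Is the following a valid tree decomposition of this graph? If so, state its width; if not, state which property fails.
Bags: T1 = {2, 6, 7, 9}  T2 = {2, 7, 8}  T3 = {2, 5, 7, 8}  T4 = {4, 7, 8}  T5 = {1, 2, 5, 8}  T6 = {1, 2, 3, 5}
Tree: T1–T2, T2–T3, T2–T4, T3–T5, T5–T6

A tree decomposition must satisfy three properties: every vertex lies in some bag; for every edge, both endpoints lie together in some bag; and for every vertex, the bags containing it form a connected subtree. Here edge (9,8) lies in no bag, so the decomposition is invalid.

No — edge (9,8) lies in no bag.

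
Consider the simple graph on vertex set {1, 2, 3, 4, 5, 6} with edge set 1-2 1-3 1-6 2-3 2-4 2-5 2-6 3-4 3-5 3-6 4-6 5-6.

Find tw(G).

A width-3 tree decomposition is:
Bags: B1 = {1, 2, 3, 6}  B2 = {2, 3, 4, 6}  B3 = {2, 3, 5, 6}
Tree: B1–B2, B1–B3
Every bag has size at most 4, so the width is 4 − 1 = 3 and tw(G) ≤ 3. On the other hand G contains the 4-clique {1, 2, 3, 6}. A clique must lie in a single bag of any decomposition, so no decomposition can have width below 3. Therefore the treewidth is 3.

3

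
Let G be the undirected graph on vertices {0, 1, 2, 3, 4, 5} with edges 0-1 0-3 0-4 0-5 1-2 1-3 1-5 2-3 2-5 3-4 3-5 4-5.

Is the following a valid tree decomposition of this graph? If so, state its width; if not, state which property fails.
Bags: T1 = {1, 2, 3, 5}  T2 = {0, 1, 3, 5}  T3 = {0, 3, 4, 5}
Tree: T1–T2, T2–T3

Yes; width 3.

Vertex coverage: the bags together contain {0, 1, 2, 3, 4, 5}, the full vertex set. Edge coverage: each edge of G has both endpoints in at least one bag. Running intersection: for every vertex, the bags containing it form a connected subtree. All three properties hold, so this is a valid tree decomposition of width max|bag| − 1 = 3, and hence tw(G) ≤ 3.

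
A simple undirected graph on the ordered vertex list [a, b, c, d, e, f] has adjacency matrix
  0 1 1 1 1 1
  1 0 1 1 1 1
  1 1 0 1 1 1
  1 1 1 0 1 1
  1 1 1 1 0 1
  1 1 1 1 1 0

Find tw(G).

A width-5 tree decomposition is:
Bags: B1 = {a, b, c, d, e, f}
Tree: (single bag)
With just one bag of size 6, the width is 6 − 1 = 5, so tw(G) ≤ 5. Conversely, {a, b, c, d, e, f} is a clique of size 6, and the vertices of any clique must share a bag in every tree decomposition; so some bag has ≥ 6 vertices and tw(G) ≥ 5. The upper and lower bounds meet at 5, so that is the treewidth.

5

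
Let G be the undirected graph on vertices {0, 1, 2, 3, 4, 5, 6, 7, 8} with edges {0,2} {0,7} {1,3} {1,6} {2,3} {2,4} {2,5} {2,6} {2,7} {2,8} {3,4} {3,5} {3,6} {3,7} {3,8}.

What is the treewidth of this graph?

2

A width-2 tree decomposition is:
Bags: B1 = {2, 3, 7}  B2 = {2, 3, 6}  B3 = {0, 2, 7}  B4 = {2, 3, 4}  B5 = {1, 3, 6}  B6 = {2, 3, 5}  B7 = {2, 3, 8}
Tree: B1–B2, B1–B3, B1–B4, B2–B5, B4–B6, B4–B7
Each bag holds 3 vertices, so the decomposition has width 2, which upper-bounds the treewidth. For the lower bound, the 3 vertices {1, 3, 6} are pairwise adjacent, and any tree decomposition puts a clique entirely inside one bag — forcing width ≥ 2. Combining the bounds, tw(G) = 2.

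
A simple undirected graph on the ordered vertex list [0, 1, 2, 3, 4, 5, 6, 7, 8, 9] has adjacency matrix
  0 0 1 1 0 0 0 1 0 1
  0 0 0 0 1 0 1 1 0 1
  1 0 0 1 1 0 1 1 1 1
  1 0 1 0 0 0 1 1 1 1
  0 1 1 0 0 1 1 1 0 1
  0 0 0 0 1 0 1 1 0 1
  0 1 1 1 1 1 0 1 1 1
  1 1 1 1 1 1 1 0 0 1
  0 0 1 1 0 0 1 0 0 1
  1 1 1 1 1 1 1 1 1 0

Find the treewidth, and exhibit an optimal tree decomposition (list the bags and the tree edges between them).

The largest bag has 5 vertices, giving width 4; this decomposition certifies tw(G) ≤ 4. For the lower bound, the 5 vertices {0, 2, 3, 7, 9} are pairwise adjacent, and any tree decomposition puts a clique entirely inside one bag — forcing width ≥ 4. The upper and lower bounds meet at 4, so that is the treewidth.

Treewidth 4.
One optimal decomposition is:
Bags: B1 = {2, 3, 6, 8, 9}  B2 = {2, 3, 6, 7, 9}  B3 = {2, 4, 6, 7, 9}  B4 = {4, 5, 6, 7, 9}  B5 = {0, 2, 3, 7, 9}  B6 = {1, 4, 6, 7, 9}
Tree: B1–B2, B2–B3, B3–B4, B2–B5, B4–B6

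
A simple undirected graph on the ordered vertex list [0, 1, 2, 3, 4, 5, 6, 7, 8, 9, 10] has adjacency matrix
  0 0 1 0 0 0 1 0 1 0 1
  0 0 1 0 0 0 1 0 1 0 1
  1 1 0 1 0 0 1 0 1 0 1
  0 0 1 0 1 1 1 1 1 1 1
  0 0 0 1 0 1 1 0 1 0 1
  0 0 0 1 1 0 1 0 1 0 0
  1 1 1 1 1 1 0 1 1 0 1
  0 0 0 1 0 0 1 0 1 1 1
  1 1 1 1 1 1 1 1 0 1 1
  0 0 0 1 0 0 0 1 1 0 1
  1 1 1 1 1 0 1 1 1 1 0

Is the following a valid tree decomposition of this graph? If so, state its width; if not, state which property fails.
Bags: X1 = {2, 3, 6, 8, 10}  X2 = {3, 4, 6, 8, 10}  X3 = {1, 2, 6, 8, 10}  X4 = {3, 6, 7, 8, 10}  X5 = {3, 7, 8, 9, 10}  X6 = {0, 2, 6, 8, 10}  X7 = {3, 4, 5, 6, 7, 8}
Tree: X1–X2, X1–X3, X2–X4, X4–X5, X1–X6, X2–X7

No — bags containing vertex 7 are not connected in the tree.

A tree decomposition must satisfy three properties: every vertex lies in some bag; for every edge, both endpoints lie together in some bag; and for every vertex, the bags containing it form a connected subtree. Here bags containing vertex 7 are not connected in the tree, so the decomposition is invalid.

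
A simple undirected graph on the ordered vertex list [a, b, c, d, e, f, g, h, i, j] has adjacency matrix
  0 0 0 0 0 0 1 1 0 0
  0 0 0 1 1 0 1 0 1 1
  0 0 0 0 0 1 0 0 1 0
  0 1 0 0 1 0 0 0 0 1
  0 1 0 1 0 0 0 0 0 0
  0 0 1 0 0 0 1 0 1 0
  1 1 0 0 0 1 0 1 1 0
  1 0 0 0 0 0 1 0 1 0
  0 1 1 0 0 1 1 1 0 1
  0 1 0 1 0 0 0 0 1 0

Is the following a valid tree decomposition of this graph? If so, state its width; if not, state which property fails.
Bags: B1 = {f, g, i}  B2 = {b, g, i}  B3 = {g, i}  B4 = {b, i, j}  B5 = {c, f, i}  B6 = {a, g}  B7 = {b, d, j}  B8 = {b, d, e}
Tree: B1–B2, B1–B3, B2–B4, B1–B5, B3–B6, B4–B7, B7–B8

No — vertex h appears in no bag.

A tree decomposition must satisfy three properties: every vertex lies in some bag; for every edge, both endpoints lie together in some bag; and for every vertex, the bags containing it form a connected subtree. Here vertex h appears in no bag, so the decomposition is invalid.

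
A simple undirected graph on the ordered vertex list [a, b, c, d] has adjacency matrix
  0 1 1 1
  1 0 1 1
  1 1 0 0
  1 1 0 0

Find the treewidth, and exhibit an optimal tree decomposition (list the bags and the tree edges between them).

The largest bag has 3 vertices, giving width 2; this decomposition certifies tw(G) ≤ 2. On the other hand G contains the 3-clique {a, b, d}. A clique must lie in a single bag of any decomposition, so no decomposition can have width below 2. The upper and lower bounds meet at 2, so that is the treewidth.

Treewidth 2.
One such decomposition:
Bags: B1 = {a, b, d}  B2 = {a, b, c}
Tree: B1–B2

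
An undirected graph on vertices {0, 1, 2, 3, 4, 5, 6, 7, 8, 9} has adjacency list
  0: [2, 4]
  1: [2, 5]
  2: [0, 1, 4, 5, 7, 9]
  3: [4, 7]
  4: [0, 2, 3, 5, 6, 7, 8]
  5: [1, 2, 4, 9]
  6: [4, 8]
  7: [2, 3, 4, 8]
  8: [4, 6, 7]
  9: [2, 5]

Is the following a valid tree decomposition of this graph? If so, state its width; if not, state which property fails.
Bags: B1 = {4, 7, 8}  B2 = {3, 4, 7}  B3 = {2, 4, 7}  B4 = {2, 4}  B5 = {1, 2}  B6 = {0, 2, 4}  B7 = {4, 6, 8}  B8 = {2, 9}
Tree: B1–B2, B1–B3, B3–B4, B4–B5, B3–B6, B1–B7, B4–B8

A tree decomposition must satisfy three properties: every vertex lies in some bag; for every edge, both endpoints lie together in some bag; and for every vertex, the bags containing it form a connected subtree. Here vertex 5 appears in no bag, so the decomposition is invalid.

No — vertex 5 appears in no bag.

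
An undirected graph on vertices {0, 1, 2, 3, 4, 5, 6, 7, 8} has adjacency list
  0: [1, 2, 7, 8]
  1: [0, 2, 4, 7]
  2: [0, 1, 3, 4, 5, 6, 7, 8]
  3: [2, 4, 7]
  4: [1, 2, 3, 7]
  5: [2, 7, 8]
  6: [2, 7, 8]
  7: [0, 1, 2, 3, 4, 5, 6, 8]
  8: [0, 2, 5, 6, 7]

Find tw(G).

A width-3 tree decomposition is:
Bags: B1 = {0, 1, 2, 7}  B2 = {1, 2, 4, 7}  B3 = {0, 2, 7, 8}  B4 = {2, 3, 4, 7}  B5 = {2, 6, 7, 8}  B6 = {2, 5, 7, 8}
Tree: B1–B2, B1–B3, B2–B4, B3–B5, B5–B6
Every bag has size at most 4, so the width is 4 − 1 = 3 and tw(G) ≤ 3. Conversely, {0, 2, 7, 8} is a clique of size 4, and the vertices of any clique must share a bag in every tree decomposition; so some bag has ≥ 4 vertices and tw(G) ≥ 3. Combining the bounds, tw(G) = 3.

3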